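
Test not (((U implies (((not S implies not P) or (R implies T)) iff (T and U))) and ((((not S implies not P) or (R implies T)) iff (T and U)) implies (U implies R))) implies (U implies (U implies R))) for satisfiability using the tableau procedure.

Initial set: {T not (((U implies (((not S implies not P) or (R implies T)) iff (T and U))) and ((((not S implies not P) or (R implies T)) iff (T and U)) implies (U implies R))) implies (U implies (U implies R)))}.
T not (((U implies (((not S implies not P) or (R implies T)) iff (T and U))) and ((((not S implies not P) or (R implies T)) iff (T and U)) implies (U implies R))) implies (U implies (U implies R))): α-rule — add T ((U implies (((not S implies not P) or (R implies T)) iff (T and U))) and ((((not S implies not P) or (R implies T)) iff (T and U)) implies (U implies R))), F (U implies (U implies R)).
T ((U implies (((not S implies not P) or (R implies T)) iff (T and U))) and ((((not S implies not P) or (R implies T)) iff (T and U)) implies (U implies R))): α-rule — add T (U implies (((not S implies not P) or (R implies T)) iff (T and U))), T ((((not S implies not P) or (R implies T)) iff (T and U)) implies (U implies R)).
F (U implies (U implies R)): α-rule — add T U, F (U implies R).
F (U implies R): α-rule — add T U, F R.
T (U implies (((not S implies not P) or (R implies T)) iff (T and U))): β-rule — branch into F U  //  T (((not S implies not P) or (R implies T)) iff (T and U)).
  branch 1 (add F U):
    × closes — contains both U and not U.
  branch 2 (add T (((not S implies not P) or (R implies T)) iff (T and U))):
    T ((((not S implies not P) or (R implies T)) iff (T and U)) implies (U implies R)): β-rule — branch into F (((not S implies not P) or (R implies T)) iff (T and U))  //  T (U implies R).
      branch 2.1 (add F (((not S implies not P) or (R implies T)) iff (T and U))):
        T (((not S implies not P) or (R implies T)) iff (T and U)): β-rule — branch into T ((not S implies not P) or (R implies T)), T (T and U)  //  F ((not S implies not P) or (R implies T)), F (T and U).
          branch 2.1.1 (add T ((not S implies not P) or (R implies T)), T (T and U)):
            T (T and U): α-rule — add T T, T U.
            F (((not S implies not P) or (R implies T)) iff (T and U)): β-rule — branch into T ((not S implies not P) or (R implies T)), F (T and U)  //  F ((not S implies not P) or (R implies T)), T (T and U).
              branch 2.1.1.1 (add T ((not S implies not P) or (R implies T)), F (T and U)):
                T ((not S implies not P) or (R implies T)): β-rule — branch into T (not S implies not P)  //  T (R implies T).
                  branch 2.1.1.1.1 (add T (not S implies not P)):
                    T ((not S implies not P) or (R implies T)): β-rule — branch into T (not S implies not P)  //  T (R implies T).
                      branch 2.1.1.1.1.1 (add T (not S implies not P)):
                        F (T and U): β-rule — branch into F T  //  F U.
                          branch 2.1.1.1.1.1.1 (add F T):
                            × closes — contains both T and not T.
                          branch 2.1.1.1.1.1.2 (add F U):
                            × closes — contains both U and not U.
                      branch 2.1.1.1.1.2 (add T (R implies T)):
                        F (T and U): β-rule — branch into F T  //  F U.
                          branch 2.1.1.1.1.2.1 (add F T):
                            × closes — contains both T and not T.
                          branch 2.1.1.1.1.2.2 (add F U):
                            × closes — contains both U and not U.
                  branch 2.1.1.1.2 (add T (R implies T)):
                    T ((not S implies not P) or (R implies T)): β-rule — branch into T (not S implies not P)  //  T (R implies T).
                      branch 2.1.1.1.2.1 (add T (not S implies not P)):
                        F (T and U): β-rule — branch into F T  //  F U.
                          branch 2.1.1.1.2.1.1 (add F T):
                            × closes — contains both T and not T.
                          branch 2.1.1.1.2.1.2 (add F U):
                            × closes — contains both U and not U.
                      branch 2.1.1.1.2.2 (add T (R implies T)):
                        F (T and U): β-rule — branch into F T  //  F U.
                          branch 2.1.1.1.2.2.1 (add F T):
                            × closes — contains both T and not T.
                          branch 2.1.1.1.2.2.2 (add F U):
                            × closes — contains both U and not U.
              branch 2.1.1.2 (add F ((not S implies not P) or (R implies T)), T (T and U)):
                F ((not S implies not P) or (R implies T)): α-rule — add F (not S implies not P), F (R implies T).
                T (T and U): α-rule — add T T, T U.
                F (not S implies not P): α-rule — add T not S, F not P.
                F (R implies T): α-rule — add T R, F T.
                × closes — contains both R and not R.
          branch 2.1.2 (add F ((not S implies not P) or (R implies T)), F (T and U)):
            F ((not S implies not P) or (R implies T)): α-rule — add F (not S implies not P), F (R implies T).
            F (not S implies not P): α-rule — add T not S, F not P.
            F (R implies T): α-rule — add T R, F T.
            × closes — contains both R and not R.
      branch 2.2 (add T (U implies R)):
        T (((not S implies not P) or (R implies T)) iff (T and U)): β-rule — branch into T ((not S implies not P) or (R implies T)), T (T and U)  //  F ((not S implies not P) or (R implies T)), F (T and U).
          branch 2.2.1 (add T ((not S implies not P) or (R implies T)), T (T and U)):
            T (T and U): α-rule — add T T, T U.
            T (U implies R): β-rule — branch into F U  //  T R.
              branch 2.2.1.1 (add F U):
                × closes — contains both U and not U.
              branch 2.2.1.2 (add T R):
                × closes — contains both R and not R.
          branch 2.2.2 (add F ((not S implies not P) or (R implies T)), F (T and U)):
            F ((not S implies not P) or (R implies T)): α-rule — add F (not S implies not P), F (R implies T).
            F (not S implies not P): α-rule — add T not S, F not P.
            F (R implies T): α-rule — add T R, F T.
            × closes — contains both R and not R.
All 14 branches close.
Every branch closed; the formula is unsatisfiable.

Unsatisfiable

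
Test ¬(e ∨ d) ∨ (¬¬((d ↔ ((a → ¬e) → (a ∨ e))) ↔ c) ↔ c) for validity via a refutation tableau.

Not valid

Assume the negation and expand:
Initial set: {¬(¬(e ∨ d) ∨ (¬¬((d ↔ ((a → ¬e) → (a ∨ e))) ↔ c) ↔ c))}.
¬(¬(e ∨ d) ∨ (¬¬((d ↔ ((a → ¬e) → (a ∨ e))) ↔ c) ↔ c)): α-rule — add ¬¬(e ∨ d), ¬(¬¬((d ↔ ((a → ¬e) → (a ∨ e))) ↔ c) ↔ c).
¬¬(e ∨ d): β-rule — branch into e  //  d.
  branch 1 (add e):
    ¬(¬¬((d ↔ ((a → ¬e) → (a ∨ e))) ↔ c) ↔ c): β-rule — branch into ¬¬((d ↔ ((a → ¬e) → (a ∨ e))) ↔ c), ¬c  //  ¬¬¬((d ↔ ((a → ¬e) → (a ∨ e))) ↔ c), c.
      branch 1.1 (add ¬¬((d ↔ ((a → ¬e) → (a ∨ e))) ↔ c), ¬c):
        ¬¬((d ↔ ((a → ¬e) → (a ∨ e))) ↔ c): drop double negation, giving ((d ↔ ((a → ¬e) → (a ∨ e))) ↔ c).
        ((d ↔ ((a → ¬e) → (a ∨ e))) ↔ c): β-rule — branch into (d ↔ ((a → ¬e) → (a ∨ e))), c  //  ¬(d ↔ ((a → ¬e) → (a ∨ e))), ¬c.
          branch 1.1.1 (add (d ↔ ((a → ¬e) → (a ∨ e))), c):
            × closes — contains both c and ¬c.
          branch 1.1.2 (add ¬(d ↔ ((a → ¬e) → (a ∨ e))), ¬c):
            ¬(d ↔ ((a → ¬e) → (a ∨ e))): β-rule — branch into d, ¬((a → ¬e) → (a ∨ e))  //  ¬d, ((a → ¬e) → (a ∨ e)).
              branch 1.1.2.1 (add d, ¬((a → ¬e) → (a ∨ e))):
                ¬((a → ¬e) → (a ∨ e)): α-rule — add (a → ¬e), ¬(a ∨ e).
                ¬(a ∨ e): α-rule — add ¬a, ¬e.
                × closes — contains both e and ¬e.
              branch 1.1.2.2 (add ¬d, ((a → ¬e) → (a ∨ e))):
                ((a → ¬e) → (a ∨ e)): β-rule — branch into ¬(a → ¬e)  //  (a ∨ e).
                  branch 1.1.2.2.1 (add ¬(a → ¬e)):
                    ¬(a → ¬e): α-rule — add a, ¬¬e.
                    ○ open, literals {a=1, c=0, d=0, e=1}.
                  branch 1.1.2.2.2 (add (a ∨ e)):
                    (a ∨ e): β-rule — branch into a  //  e.
                      branch 1.1.2.2.2.1 (add a):
                        ○ open, literals {a=1, c=0, d=0, e=1}.
                      branch 1.1.2.2.2.2 (add e):
                        ○ open, literals {c=0, d=0, e=1}.
      branch 1.2 (add ¬¬¬((d ↔ ((a → ¬e) → (a ∨ e))) ↔ c), c):
        ¬¬¬((d ↔ ((a → ¬e) → (a ∨ e))) ↔ c): drop double negation, giving ¬((d ↔ ((a → ¬e) → (a ∨ e))) ↔ c).
        ¬((d ↔ ((a → ¬e) → (a ∨ e))) ↔ c): β-rule — branch into (d ↔ ((a → ¬e) → (a ∨ e))), ¬c  //  ¬(d ↔ ((a → ¬e) → (a ∨ e))), c.
          branch 1.2.1 (add (d ↔ ((a → ¬e) → (a ∨ e))), ¬c):
            × closes — contains both c and ¬c.
          branch 1.2.2 (add ¬(d ↔ ((a → ¬e) → (a ∨ e))), c):
            ¬(d ↔ ((a → ¬e) → (a ∨ e))): β-rule — branch into d, ¬((a → ¬e) → (a ∨ e))  //  ¬d, ((a → ¬e) → (a ∨ e)).
              branch 1.2.2.1 (add d, ¬((a → ¬e) → (a ∨ e))):
                ¬((a → ¬e) → (a ∨ e)): α-rule — add (a → ¬e), ¬(a ∨ e).
                ¬(a ∨ e): α-rule — add ¬a, ¬e.
                × closes — contains both e and ¬e.
              branch 1.2.2.2 (add ¬d, ((a → ¬e) → (a ∨ e))):
                ((a → ¬e) → (a ∨ e)): β-rule — branch into ¬(a → ¬e)  //  (a ∨ e).
                  branch 1.2.2.2.1 (add ¬(a → ¬e)):
                    ¬(a → ¬e): α-rule — add a, ¬¬e.
                    ○ open, literals {a=1, c=1, d=0, e=1}.
                  branch 1.2.2.2.2 (add (a ∨ e)):
                    (a ∨ e): β-rule — branch into a  //  e.
                      branch 1.2.2.2.2.1 (add a):
                        ○ open, literals {a=1, c=1, d=0, e=1}.
                      branch 1.2.2.2.2.2 (add e):
                        ○ open, literals {c=1, d=0, e=1}.
  branch 2 (add d):
    ¬(¬¬((d ↔ ((a → ¬e) → (a ∨ e))) ↔ c) ↔ c): β-rule — branch into ¬¬((d ↔ ((a → ¬e) → (a ∨ e))) ↔ c), ¬c  //  ¬¬¬((d ↔ ((a → ¬e) → (a ∨ e))) ↔ c), c.
      branch 2.1 (add ¬¬((d ↔ ((a → ¬e) → (a ∨ e))) ↔ c), ¬c):
        ¬¬((d ↔ ((a → ¬e) → (a ∨ e))) ↔ c): drop double negation, giving ((d ↔ ((a → ¬e) → (a ∨ e))) ↔ c).
        ((d ↔ ((a → ¬e) → (a ∨ e))) ↔ c): β-rule — branch into (d ↔ ((a → ¬e) → (a ∨ e))), c  //  ¬(d ↔ ((a → ¬e) → (a ∨ e))), ¬c.
          branch 2.1.1 (add (d ↔ ((a → ¬e) → (a ∨ e))), c):
            × closes — contains both c and ¬c.
          branch 2.1.2 (add ¬(d ↔ ((a → ¬e) → (a ∨ e))), ¬c):
            ¬(d ↔ ((a → ¬e) → (a ∨ e))): β-rule — branch into d, ¬((a → ¬e) → (a ∨ e))  //  ¬d, ((a → ¬e) → (a ∨ e)).
              branch 2.1.2.1 (add d, ¬((a → ¬e) → (a ∨ e))):
                ¬((a → ¬e) → (a ∨ e)): α-rule — add (a → ¬e), ¬(a ∨ e).
                ¬(a ∨ e): α-rule — add ¬a, ¬e.
                (a → ¬e): β-rule — branch into ¬a  //  ¬e.
                  branch 2.1.2.1.1 (add ¬a):
                    ○ open, literals {a=0, c=0, d=1, e=0}.
                  branch 2.1.2.1.2 (add ¬e):
                    ○ open, literals {a=0, c=0, d=1, e=0}.
              branch 2.1.2.2 (add ¬d, ((a → ¬e) → (a ∨ e))):
                × closes — contains both d and ¬d.
      branch 2.2 (add ¬¬¬((d ↔ ((a → ¬e) → (a ∨ e))) ↔ c), c):
        ¬¬¬((d ↔ ((a → ¬e) → (a ∨ e))) ↔ c): drop double negation, giving ¬((d ↔ ((a → ¬e) → (a ∨ e))) ↔ c).
        ¬((d ↔ ((a → ¬e) → (a ∨ e))) ↔ c): β-rule — branch into (d ↔ ((a → ¬e) → (a ∨ e))), ¬c  //  ¬(d ↔ ((a → ¬e) → (a ∨ e))), c.
          branch 2.2.1 (add (d ↔ ((a → ¬e) → (a ∨ e))), ¬c):
            × closes — contains both c and ¬c.
          branch 2.2.2 (add ¬(d ↔ ((a → ¬e) → (a ∨ e))), c):
            ¬(d ↔ ((a → ¬e) → (a ∨ e))): β-rule — branch into d, ¬((a → ¬e) → (a ∨ e))  //  ¬d, ((a → ¬e) → (a ∨ e)).
              branch 2.2.2.1 (add d, ¬((a → ¬e) → (a ∨ e))):
                ¬((a → ¬e) → (a ∨ e)): α-rule — add (a → ¬e), ¬(a ∨ e).
                ¬(a ∨ e): α-rule — add ¬a, ¬e.
                (a → ¬e): β-rule — branch into ¬a  //  ¬e.
                  branch 2.2.2.1.1 (add ¬a):
                    ○ open, literals {a=0, c=1, d=1, e=0}.
                  branch 2.2.2.1.2 (add ¬e):
                    ○ open, literals {a=0, c=1, d=1, e=0}.
              branch 2.2.2.2 (add ¬d, ((a → ¬e) → (a ∨ e))):
                × closes — contains both d and ¬d.
8 branches closed, 10 open.
An open branch gives a countermodel: a=1, c=0, d=0, e=1 (unmentioned atoms arbitrary); under it the original formula is false.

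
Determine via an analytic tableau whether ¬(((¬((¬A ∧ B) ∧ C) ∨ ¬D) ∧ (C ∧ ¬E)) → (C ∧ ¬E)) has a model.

Unsatisfiable

Initial set: {T ¬(((¬((¬A ∧ B) ∧ C) ∨ ¬D) ∧ (C ∧ ¬E)) → (C ∧ ¬E))}.
T ¬(((¬((¬A ∧ B) ∧ C) ∨ ¬D) ∧ (C ∧ ¬E)) → (C ∧ ¬E)): α-rule — add T ((¬((¬A ∧ B) ∧ C) ∨ ¬D) ∧ (C ∧ ¬E)), F (C ∧ ¬E).
T ((¬((¬A ∧ B) ∧ C) ∨ ¬D) ∧ (C ∧ ¬E)): α-rule — add T (¬((¬A ∧ B) ∧ C) ∨ ¬D), T (C ∧ ¬E).
T (C ∧ ¬E): α-rule — add T C, T ¬E.
F (C ∧ ¬E): β-rule — branch into F C  //  F ¬E.
  branch 1 (add F C):
    × closes — contains both C and ¬C.
  branch 2 (add F ¬E):
    × closes — contains both E and ¬E.
All 2 branches close.
Every branch closed; the formula is unsatisfiable.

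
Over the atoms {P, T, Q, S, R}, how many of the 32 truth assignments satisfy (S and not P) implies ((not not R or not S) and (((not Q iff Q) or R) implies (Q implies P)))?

Initial set: {T ((S and not P) implies ((not not R or not S) and (((not Q iff Q) or R) implies (Q implies P))))}.
T ((S and not P) implies ((not not R or not S) and (((not Q iff Q) or R) implies (Q implies P)))): β-rule — branch into F (S and not P)  //  T ((not not R or not S) and (((not Q iff Q) or R) implies (Q implies P))).
  branch 1 (add F (S and not P)):
    F (S and not P): β-rule — branch into F S  //  F not P.
      branch 1.1 (add F S):
        ○ open, literals {S=0}.
      branch 1.2 (add F not P):
        ○ open, literals {P=1}.
  branch 2 (add T ((not not R or not S) and (((not Q iff Q) or R) implies (Q implies P)))):
    T ((not not R or not S) and (((not Q iff Q) or R) implies (Q implies P))): α-rule — add T (not not R or not S), T (((not Q iff Q) or R) implies (Q implies P)).
    T (not not R or not S): β-rule — branch into T not not R  //  T not S.
      branch 2.1 (add T not not R):
        T not not R: drop double negation, giving T R.
        T (((not Q iff Q) or R) implies (Q implies P)): β-rule — branch into F ((not Q iff Q) or R)  //  T (Q implies P).
          branch 2.1.1 (add F ((not Q iff Q) or R)):
            F ((not Q iff Q) or R): α-rule — add F (not Q iff Q), F R.
            × closes — contains both R and not R.
          branch 2.1.2 (add T (Q implies P)):
            T (Q implies P): β-rule — branch into F Q  //  T P.
              branch 2.1.2.1 (add F Q):
                ○ open, literals {Q=0, R=1}.
              branch 2.1.2.2 (add T P):
                ○ open, literals {P=1, R=1}.
      branch 2.2 (add T not S):
        T (((not Q iff Q) or R) implies (Q implies P)): β-rule — branch into F ((not Q iff Q) or R)  //  T (Q implies P).
          branch 2.2.1 (add F ((not Q iff Q) or R)):
            F ((not Q iff Q) or R): α-rule — add F (not Q iff Q), F R.
            F (not Q iff Q): β-rule — branch into T not Q, F Q  //  F not Q, T Q.
              branch 2.2.1.1 (add T not Q, F Q):
                ○ open, literals {Q=0, R=0, S=0}.
              branch 2.2.1.2 (add F not Q, T Q):
                ○ open, literals {Q=1, R=0, S=0}.
          branch 2.2.2 (add T (Q implies P)):
            T (Q implies P): β-rule — branch into F Q  //  T P.
              branch 2.2.2.1 (add F Q):
                ○ open, literals {Q=0, S=0}.
              branch 2.2.2.2 (add T P):
                ○ open, literals {P=1, S=0}.
1 branch closed, 8 open.
Each open branch fixes some atoms; the unmentioned ones are free. Counting distinct full assignments: branch {S=0} (P, T, Q, R) contributes 16 new; branch {P=1} (T, Q, S, R) contributes 8 new; branch {Q=0, R=1} (P, T, S) contributes 2 new; branch {P=1, R=1} (T, Q, S) contributes 0 new; branch {Q=0, R=0, S=0} (P, T) contributes 0 new; branch {Q=1, R=0, S=0} (P, T) contributes 0 new; branch {Q=0, S=0} (P, T, R) contributes 0 new; branch {P=1, S=0} (T, Q, R) contributes 0 new. Total: 26.

26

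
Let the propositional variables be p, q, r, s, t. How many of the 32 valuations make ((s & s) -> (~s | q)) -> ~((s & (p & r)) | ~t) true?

19

Initial set: {(((s & s) -> (~s | q)) -> ~((s & (p & r)) | ~t))}.
(((s & s) -> (~s | q)) -> ~((s & (p & r)) | ~t)): β-rule — branch into ~((s & s) -> (~s | q))  //  ~((s & (p & r)) | ~t).
  branch 1 (add ~((s & s) -> (~s | q))):
    ~((s & s) -> (~s | q)): α-rule — add (s & s), ~(~s | q).
    (s & s): α-rule — add s, s.
    ~(~s | q): α-rule — add ~~s, ~q.
    ○ open, literals {q=false, s=true}.
  branch 2 (add ~((s & (p & r)) | ~t)):
    ~((s & (p & r)) | ~t): α-rule — add ~(s & (p & r)), ~~t.
    ~(s & (p & r)): β-rule — branch into ~s  //  ~(p & r).
      branch 2.1 (add ~s):
        ○ open, literals {s=false, t=true}.
      branch 2.2 (add ~(p & r)):
        ~(p & r): β-rule — branch into ~p  //  ~r.
          branch 2.2.1 (add ~p):
            ○ open, literals {p=false, t=true}.
          branch 2.2.2 (add ~r):
            ○ open, literals {r=false, t=true}.
0 branches closed, 4 open.
Each open branch fixes some atoms; the unmentioned ones are free. Counting distinct full assignments: branch {q=false, s=true} (p, r, t) contributes 8 new; branch {s=false, t=true} (p, q, r) contributes 8 new; branch {p=false, t=true} (q, r, s) contributes 2 new; branch {r=false, t=true} (p, q, s) contributes 1 new. Total: 19.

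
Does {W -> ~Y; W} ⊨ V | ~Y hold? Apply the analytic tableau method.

Initial set: {T (W -> ~Y); T W; F (V | ~Y)}.
F (V | ~Y): α-rule — add F V, F ~Y.
T (W -> ~Y): β-rule — branch into F W  //  T ~Y.
  branch 1 (add F W):
    × closes — contains both W and ~W.
  branch 2 (add T ~Y):
    × closes — contains both Y and ~Y.
All 2 branches close.
Every branch closed, so the premises entail the conclusion.

Yes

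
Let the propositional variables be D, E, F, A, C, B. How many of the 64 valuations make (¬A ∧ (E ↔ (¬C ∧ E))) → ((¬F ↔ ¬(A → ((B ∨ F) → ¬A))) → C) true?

Initial set: {((¬A ∧ (E ↔ (¬C ∧ E))) → ((¬F ↔ ¬(A → ((B ∨ F) → ¬A))) → C))}.
((¬A ∧ (E ↔ (¬C ∧ E))) → ((¬F ↔ ¬(A → ((B ∨ F) → ¬A))) → C)): β-rule — branch into ¬(¬A ∧ (E ↔ (¬C ∧ E)))  //  ((¬F ↔ ¬(A → ((B ∨ F) → ¬A))) → C).
  branch 1 (add ¬(¬A ∧ (E ↔ (¬C ∧ E)))):
    ¬(¬A ∧ (E ↔ (¬C ∧ E))): β-rule — branch into ¬¬A  //  ¬(E ↔ (¬C ∧ E)).
      branch 1.1 (add ¬¬A):
        ○ open, literals {A=true}.
      branch 1.2 (add ¬(E ↔ (¬C ∧ E))):
        ¬(E ↔ (¬C ∧ E)): β-rule — branch into E, ¬(¬C ∧ E)  //  ¬E, (¬C ∧ E).
          branch 1.2.1 (add E, ¬(¬C ∧ E)):
            ¬(¬C ∧ E): β-rule — branch into ¬¬C  //  ¬E.
              branch 1.2.1.1 (add ¬¬C):
                ○ open, literals {C=true, E=true}.
              branch 1.2.1.2 (add ¬E):
                × closes — contains both E and ¬E.
          branch 1.2.2 (add ¬E, (¬C ∧ E)):
            (¬C ∧ E): α-rule — add ¬C, E.
            × closes — contains both E and ¬E.
  branch 2 (add ((¬F ↔ ¬(A → ((B ∨ F) → ¬A))) → C)):
    ((¬F ↔ ¬(A → ((B ∨ F) → ¬A))) → C): β-rule — branch into ¬(¬F ↔ ¬(A → ((B ∨ F) → ¬A)))  //  C.
      branch 2.1 (add ¬(¬F ↔ ¬(A → ((B ∨ F) → ¬A)))):
        ¬(¬F ↔ ¬(A → ((B ∨ F) → ¬A))): β-rule — branch into ¬F, ¬¬(A → ((B ∨ F) → ¬A))  //  ¬¬F, ¬(A → ((B ∨ F) → ¬A)).
          branch 2.1.1 (add ¬F, ¬¬(A → ((B ∨ F) → ¬A))):
            ¬¬(A → ((B ∨ F) → ¬A)): β-rule — branch into ¬A  //  ((B ∨ F) → ¬A).
              branch 2.1.1.1 (add ¬A):
                ○ open, literals {A=false, F=false}.
              branch 2.1.1.2 (add ((B ∨ F) → ¬A)):
                ((B ∨ F) → ¬A): β-rule — branch into ¬(B ∨ F)  //  ¬A.
                  branch 2.1.1.2.1 (add ¬(B ∨ F)):
                    ¬(B ∨ F): α-rule — add ¬B, ¬F.
                    ○ open, literals {B=false, F=false}.
                  branch 2.1.1.2.2 (add ¬A):
                    ○ open, literals {A=false, F=false}.
          branch 2.1.2 (add ¬¬F, ¬(A → ((B ∨ F) → ¬A))):
            ¬(A → ((B ∨ F) → ¬A)): α-rule — add A, ¬((B ∨ F) → ¬A).
            ¬((B ∨ F) → ¬A): α-rule — add (B ∨ F), ¬¬A.
            (B ∨ F): β-rule — branch into B  //  F.
              branch 2.1.2.1 (add B):
                ○ open, literals {A=true, B=true, F=true}.
              branch 2.1.2.2 (add F):
                ○ open, literals {A=true, F=true}.
      branch 2.2 (add C):
        ○ open, literals {C=true}.
2 branches closed, 8 open.
Each open branch fixes some atoms; the unmentioned ones are free. Counting distinct full assignments: branch {A=true} (D, E, F, C, B) contributes 32 new; branch {C=true, E=true} (D, F, A, B) contributes 8 new; branch {A=false, F=false} (D, E, C, B) contributes 12 new; branch {B=false, F=false} (D, E, A, C) contributes 0 new; branch {A=false, F=false} (D, E, C, B) contributes 0 new; branch {A=true, B=true, F=true} (D, E, C) contributes 0 new; branch {A=true, F=true} (D, E, C, B) contributes 0 new; branch {C=true} (D, E, F, A, B) contributes 4 new. Total: 56.

56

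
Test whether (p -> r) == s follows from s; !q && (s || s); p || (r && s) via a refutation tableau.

No

Initial set: {s; (!q && (s || s)); (p || (r && s)); !((p -> r) == s)}.
(!q && (s || s)): α-rule — add !q, (s || s).
(p || (r && s)): β-rule — branch into p  //  (r && s).
  branch 1 (add p):
    !((p -> r) == s): β-rule — branch into (p -> r), !s  //  !(p -> r), s.
      branch 1.1 (add (p -> r), !s):
        × closes — contains both s and !s.
      branch 1.2 (add !(p -> r), s):
        !(p -> r): α-rule — add p, !r.
        (s || s): β-rule — branch into s  //  s.
          branch 1.2.1 (add s):
            ○ open, literals {p=1, q=0, r=0, s=1}.
          branch 1.2.2 (add s):
            ○ open, literals {p=1, q=0, r=0, s=1}.
  branch 2 (add (r && s)):
    (r && s): α-rule — add r, s.
    !((p -> r) == s): β-rule — branch into (p -> r), !s  //  !(p -> r), s.
      branch 2.1 (add (p -> r), !s):
        × closes — contains both s and !s.
      branch 2.2 (add !(p -> r), s):
        !(p -> r): α-rule — add p, !r.
        × closes — contains both r and !r.
3 branches closed, 2 open.
An open branch gives a countermodel: p=1, q=0, r=0, s=1 (unmentioned atoms arbitrary); the premises hold there but the conclusion fails.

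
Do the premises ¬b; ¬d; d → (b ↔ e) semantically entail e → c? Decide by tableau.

No

Initial set: {T ¬b; T ¬d; T (d → (b ↔ e)); F (e → c)}.
F (e → c): α-rule — add T e, F c.
T (d → (b ↔ e)): β-rule — branch into F d  //  T (b ↔ e).
  branch 1 (add F d):
    ○ open, literals {b=0, c=0, d=0, e=1}.
  branch 2 (add T (b ↔ e)):
    T (b ↔ e): β-rule — branch into T b, T e  //  F b, F e.
      branch 2.1 (add T b, T e):
        × closes — contains both b and ¬b.
      branch 2.2 (add F b, F e):
        × closes — contains both e and ¬e.
2 branches closed, 1 open.
An open branch gives a countermodel: b=0, c=0, d=0, e=1 (unmentioned atoms arbitrary); the premises hold there but the conclusion fails.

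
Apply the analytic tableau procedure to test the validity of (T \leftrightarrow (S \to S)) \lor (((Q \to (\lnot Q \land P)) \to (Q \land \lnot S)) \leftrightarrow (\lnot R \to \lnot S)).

Not valid

Assume the negation and expand:
Initial set: {F ((T \leftrightarrow (S \to S)) \lor (((Q \to (\lnot Q \land P)) \to (Q \land \lnot S)) \leftrightarrow (\lnot R \to \lnot S)))}.
F ((T \leftrightarrow (S \to S)) \lor (((Q \to (\lnot Q \land P)) \to (Q \land \lnot S)) \leftrightarrow (\lnot R \to \lnot S))): α-rule — add F (T \leftrightarrow (S \to S)), F (((Q \to (\lnot Q \land P)) \to (Q \land \lnot S)) \leftrightarrow (\lnot R \to \lnot S)).
F (T \leftrightarrow (S \to S)): β-rule — branch into T T, F (S \to S)  //  F T, T (S \to S).
  branch 1 (add T T, F (S \to S)):
    F (S \to S): α-rule — add T S, F S.
    × closes — contains both S and \lnot S.
  branch 2 (add F T, T (S \to S)):
    F (((Q \to (\lnot Q \land P)) \to (Q \land \lnot S)) \leftrightarrow (\lnot R \to \lnot S)): β-rule — branch into T ((Q \to (\lnot Q \land P)) \to (Q \land \lnot S)), F (\lnot R \to \lnot S)  //  F ((Q \to (\lnot Q \land P)) \to (Q \land \lnot S)), T (\lnot R \to \lnot S).
      branch 2.1 (add T ((Q \to (\lnot Q \land P)) \to (Q \land \lnot S)), F (\lnot R \to \lnot S)):
        F (\lnot R \to \lnot S): α-rule — add T \lnot R, F \lnot S.
        T (S \to S): β-rule — branch into F S  //  T S.
          branch 2.1.1 (add F S):
            × closes — contains both S and \lnot S.
          branch 2.1.2 (add T S):
            T ((Q \to (\lnot Q \land P)) \to (Q \land \lnot S)): β-rule — branch into F (Q \to (\lnot Q \land P))  //  T (Q \land \lnot S).
              branch 2.1.2.1 (add F (Q \to (\lnot Q \land P))):
                F (Q \to (\lnot Q \land P)): α-rule — add T Q, F (\lnot Q \land P).
                F (\lnot Q \land P): β-rule — branch into F \lnot Q  //  F P.
                  branch 2.1.2.1.1 (add F \lnot Q):
                    ○ open, literals {Q=1, R=0, S=1, T=0}.
                  branch 2.1.2.1.2 (add F P):
                    ○ open, literals {P=0, Q=1, R=0, S=1, T=0}.
              branch 2.1.2.2 (add T (Q \land \lnot S)):
                T (Q \land \lnot S): α-rule — add T Q, T \lnot S.
                × closes — contains both S and \lnot S.
      branch 2.2 (add F ((Q \to (\lnot Q \land P)) \to (Q \land \lnot S)), T (\lnot R \to \lnot S)):
        F ((Q \to (\lnot Q \land P)) \to (Q \land \lnot S)): α-rule — add T (Q \to (\lnot Q \land P)), F (Q \land \lnot S).
        T (S \to S): β-rule — branch into F S  //  T S.
          branch 2.2.1 (add F S):
            T (\lnot R \to \lnot S): β-rule — branch into F \lnot R  //  T \lnot S.
              branch 2.2.1.1 (add F \lnot R):
                T (Q \to (\lnot Q \land P)): β-rule — branch into F Q  //  T (\lnot Q \land P).
                  branch 2.2.1.1.1 (add F Q):
                    F (Q \land \lnot S): β-rule — branch into F Q  //  F \lnot S.
                      branch 2.2.1.1.1.1 (add F Q):
                        ○ open, literals {Q=0, R=1, S=0, T=0}.
                      branch 2.2.1.1.1.2 (add F \lnot S):
                        × closes — contains both S and \lnot S.
                  branch 2.2.1.1.2 (add T (\lnot Q \land P)):
                    T (\lnot Q \land P): α-rule — add T \lnot Q, T P.
                    F (Q \land \lnot S): β-rule — branch into F Q  //  F \lnot S.
                      branch 2.2.1.1.2.1 (add F Q):
                        ○ open, literals {P=1, Q=0, R=1, S=0, T=0}.
                      branch 2.2.1.1.2.2 (add F \lnot S):
                        × closes — contains both S and \lnot S.
              branch 2.2.1.2 (add T \lnot S):
                T (Q \to (\lnot Q \land P)): β-rule — branch into F Q  //  T (\lnot Q \land P).
                  branch 2.2.1.2.1 (add F Q):
                    F (Q \land \lnot S): β-rule — branch into F Q  //  F \lnot S.
                      branch 2.2.1.2.1.1 (add F Q):
                        ○ open, literals {Q=0, S=0, T=0}.
                      branch 2.2.1.2.1.2 (add F \lnot S):
                        × closes — contains both S and \lnot S.
                  branch 2.2.1.2.2 (add T (\lnot Q \land P)):
                    T (\lnot Q \land P): α-rule — add T \lnot Q, T P.
                    F (Q \land \lnot S): β-rule — branch into F Q  //  F \lnot S.
                      branch 2.2.1.2.2.1 (add F Q):
                        ○ open, literals {P=1, Q=0, S=0, T=0}.
                      branch 2.2.1.2.2.2 (add F \lnot S):
                        × closes — contains both S and \lnot S.
          branch 2.2.2 (add T S):
            T (\lnot R \to \lnot S): β-rule — branch into F \lnot R  //  T \lnot S.
              branch 2.2.2.1 (add F \lnot R):
                T (Q \to (\lnot Q \land P)): β-rule — branch into F Q  //  T (\lnot Q \land P).
                  branch 2.2.2.1.1 (add F Q):
                    F (Q \land \lnot S): β-rule — branch into F Q  //  F \lnot S.
                      branch 2.2.2.1.1.1 (add F Q):
                        ○ open, literals {Q=0, R=1, S=1, T=0}.
                      branch 2.2.2.1.1.2 (add F \lnot S):
                        ○ open, literals {Q=0, R=1, S=1, T=0}.
                  branch 2.2.2.1.2 (add T (\lnot Q \land P)):
                    T (\lnot Q \land P): α-rule — add T \lnot Q, T P.
                    F (Q \land \lnot S): β-rule — branch into F Q  //  F \lnot S.
                      branch 2.2.2.1.2.1 (add F Q):
                        ○ open, literals {P=1, Q=0, R=1, S=1, T=0}.
                      branch 2.2.2.1.2.2 (add F \lnot S):
                        ○ open, literals {P=1, Q=0, R=1, S=1, T=0}.
              branch 2.2.2.2 (add T \lnot S):
                × closes — contains both S and \lnot S.
8 branches closed, 10 open.
An open branch gives a countermodel: Q=1, R=0, S=1, T=0 (unmentioned atoms arbitrary); under it the original formula is false.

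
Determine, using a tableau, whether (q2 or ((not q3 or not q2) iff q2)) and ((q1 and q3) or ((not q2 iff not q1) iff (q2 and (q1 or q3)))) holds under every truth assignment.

Not valid

Assume the negation and expand:
Initial set: {not ((q2 or ((not q3 or not q2) iff q2)) and ((q1 and q3) or ((not q2 iff not q1) iff (q2 and (q1 or q3)))))}.
not ((q2 or ((not q3 or not q2) iff q2)) and ((q1 and q3) or ((not q2 iff not q1) iff (q2 and (q1 or q3))))): β-rule — branch into not (q2 or ((not q3 or not q2) iff q2))  //  not ((q1 and q3) or ((not q2 iff not q1) iff (q2 and (q1 or q3)))).
  branch 1 (add not (q2 or ((not q3 or not q2) iff q2))):
    not (q2 or ((not q3 or not q2) iff q2)): α-rule — add not q2, not ((not q3 or not q2) iff q2).
    not ((not q3 or not q2) iff q2): β-rule — branch into (not q3 or not q2), not q2  //  not (not q3 or not q2), q2.
      branch 1.1 (add (not q3 or not q2), not q2):
        (not q3 or not q2): β-rule — branch into not q3  //  not q2.
          branch 1.1.1 (add not q3):
            ○ open, literals {q2=F, q3=F}.
          branch 1.1.2 (add not q2):
            ○ open, literals {q2=F}.
      branch 1.2 (add not (not q3 or not q2), q2):
        × closes — contains both q2 and not q2.
  branch 2 (add not ((q1 and q3) or ((not q2 iff not q1) iff (q2 and (q1 or q3))))):
    not ((q1 and q3) or ((not q2 iff not q1) iff (q2 and (q1 or q3)))): α-rule — add not (q1 and q3), not ((not q2 iff not q1) iff (q2 and (q1 or q3))).
    not (q1 and q3): β-rule — branch into not q1  //  not q3.
      branch 2.1 (add not q1):
        not ((not q2 iff not q1) iff (q2 and (q1 or q3))): β-rule — branch into (not q2 iff not q1), not (q2 and (q1 or q3))  //  not (not q2 iff not q1), (q2 and (q1 or q3)).
          branch 2.1.1 (add (not q2 iff not q1), not (q2 and (q1 or q3))):
            (not q2 iff not q1): β-rule — branch into not q2, not q1  //  not not q2, not not q1.
              branch 2.1.1.1 (add not q2, not q1):
                not (q2 and (q1 or q3)): β-rule — branch into not q2  //  not (q1 or q3).
                  branch 2.1.1.1.1 (add not q2):
                    ○ open, literals {q1=F, q2=F}.
                  branch 2.1.1.1.2 (add not (q1 or q3)):
                    not (q1 or q3): α-rule — add not q1, not q3.
                    ○ open, literals {q1=F, q2=F, q3=F}.
              branch 2.1.1.2 (add not not q2, not not q1):
                × closes — contains both q1 and not q1.
          branch 2.1.2 (add not (not q2 iff not q1), (q2 and (q1 or q3))):
            (q2 and (q1 or q3)): α-rule — add q2, (q1 or q3).
            not (not q2 iff not q1): β-rule — branch into not q2, not not q1  //  not not q2, not q1.
              branch 2.1.2.1 (add not q2, not not q1):
                × closes — contains both q2 and not q2.
              branch 2.1.2.2 (add not not q2, not q1):
                (q1 or q3): β-rule — branch into q1  //  q3.
                  branch 2.1.2.2.1 (add q1):
                    × closes — contains both q1 and not q1.
                  branch 2.1.2.2.2 (add q3):
                    ○ open, literals {q1=F, q2=T, q3=T}.
      branch 2.2 (add not q3):
        not ((not q2 iff not q1) iff (q2 and (q1 or q3))): β-rule — branch into (not q2 iff not q1), not (q2 and (q1 or q3))  //  not (not q2 iff not q1), (q2 and (q1 or q3)).
          branch 2.2.1 (add (not q2 iff not q1), not (q2 and (q1 or q3))):
            (not q2 iff not q1): β-rule — branch into not q2, not q1  //  not not q2, not not q1.
              branch 2.2.1.1 (add not q2, not q1):
                not (q2 and (q1 or q3)): β-rule — branch into not q2  //  not (q1 or q3).
                  branch 2.2.1.1.1 (add not q2):
                    ○ open, literals {q1=F, q2=F, q3=F}.
                  branch 2.2.1.1.2 (add not (q1 or q3)):
                    not (q1 or q3): α-rule — add not q1, not q3.
                    ○ open, literals {q1=F, q2=F, q3=F}.
              branch 2.2.1.2 (add not not q2, not not q1):
                not (q2 and (q1 or q3)): β-rule — branch into not q2  //  not (q1 or q3).
                  branch 2.2.1.2.1 (add not q2):
                    × closes — contains both q2 and not q2.
                  branch 2.2.1.2.2 (add not (q1 or q3)):
                    not (q1 or q3): α-rule — add not q1, not q3.
                    × closes — contains both q1 and not q1.
          branch 2.2.2 (add not (not q2 iff not q1), (q2 and (q1 or q3))):
            (q2 and (q1 or q3)): α-rule — add q2, (q1 or q3).
            not (not q2 iff not q1): β-rule — branch into not q2, not not q1  //  not not q2, not q1.
              branch 2.2.2.1 (add not q2, not not q1):
                × closes — contains both q2 and not q2.
              branch 2.2.2.2 (add not not q2, not q1):
                (q1 or q3): β-rule — branch into q1  //  q3.
                  branch 2.2.2.2.1 (add q1):
                    × closes — contains both q1 and not q1.
                  branch 2.2.2.2.2 (add q3):
                    × closes — contains both q3 and not q3.
9 branches closed, 7 open.
An open branch gives a countermodel: q2=F, q3=F (unmentioned atoms arbitrary); under it the original formula is false.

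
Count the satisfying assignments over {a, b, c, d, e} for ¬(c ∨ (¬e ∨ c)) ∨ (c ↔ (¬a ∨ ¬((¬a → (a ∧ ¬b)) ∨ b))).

Initial set: {(¬(c ∨ (¬e ∨ c)) ∨ (c ↔ (¬a ∨ ¬((¬a → (a ∧ ¬b)) ∨ b))))}.
(¬(c ∨ (¬e ∨ c)) ∨ (c ↔ (¬a ∨ ¬((¬a → (a ∧ ¬b)) ∨ b)))): β-rule — branch into ¬(c ∨ (¬e ∨ c))  //  (c ↔ (¬a ∨ ¬((¬a → (a ∧ ¬b)) ∨ b))).
  branch 1 (add ¬(c ∨ (¬e ∨ c))):
    ¬(c ∨ (¬e ∨ c)): α-rule — add ¬c, ¬(¬e ∨ c).
    ¬(¬e ∨ c): α-rule — add ¬¬e, ¬c.
    ○ open, literals {c=F, e=T}.
  branch 2 (add (c ↔ (¬a ∨ ¬((¬a → (a ∧ ¬b)) ∨ b)))):
    (c ↔ (¬a ∨ ¬((¬a → (a ∧ ¬b)) ∨ b))): β-rule — branch into c, (¬a ∨ ¬((¬a → (a ∧ ¬b)) ∨ b))  //  ¬c, ¬(¬a ∨ ¬((¬a → (a ∧ ¬b)) ∨ b)).
      branch 2.1 (add c, (¬a ∨ ¬((¬a → (a ∧ ¬b)) ∨ b))):
        (¬a ∨ ¬((¬a → (a ∧ ¬b)) ∨ b)): β-rule — branch into ¬a  //  ¬((¬a → (a ∧ ¬b)) ∨ b).
          branch 2.1.1 (add ¬a):
            ○ open, literals {a=F, c=T}.
          branch 2.1.2 (add ¬((¬a → (a ∧ ¬b)) ∨ b)):
            ¬((¬a → (a ∧ ¬b)) ∨ b): α-rule — add ¬(¬a → (a ∧ ¬b)), ¬b.
            ¬(¬a → (a ∧ ¬b)): α-rule — add ¬a, ¬(a ∧ ¬b).
            ¬(a ∧ ¬b): β-rule — branch into ¬a  //  ¬¬b.
              branch 2.1.2.1 (add ¬a):
                ○ open, literals {a=F, b=F, c=T}.
              branch 2.1.2.2 (add ¬¬b):
                × closes — contains both b and ¬b.
      branch 2.2 (add ¬c, ¬(¬a ∨ ¬((¬a → (a ∧ ¬b)) ∨ b))):
        ¬(¬a ∨ ¬((¬a → (a ∧ ¬b)) ∨ b)): α-rule — add ¬¬a, ¬¬((¬a → (a ∧ ¬b)) ∨ b).
        ¬¬((¬a → (a ∧ ¬b)) ∨ b): β-rule — branch into (¬a → (a ∧ ¬b))  //  b.
          branch 2.2.1 (add (¬a → (a ∧ ¬b))):
            (¬a → (a ∧ ¬b)): β-rule — branch into ¬¬a  //  (a ∧ ¬b).
              branch 2.2.1.1 (add ¬¬a):
                ○ open, literals {a=T, c=F}.
              branch 2.2.1.2 (add (a ∧ ¬b)):
                (a ∧ ¬b): α-rule — add a, ¬b.
                ○ open, literals {a=T, b=F, c=F}.
          branch 2.2.2 (add b):
            ○ open, literals {a=T, b=T, c=F}.
1 branch closed, 6 open.
Each open branch fixes some atoms; the unmentioned ones are free. Counting distinct full assignments: branch {c=F, e=T} (a, b, d) contributes 8 new; branch {a=F, c=T} (b, d, e) contributes 8 new; branch {a=F, b=F, c=T} (d, e) contributes 0 new; branch {a=T, c=F} (b, d, e) contributes 4 new; branch {a=T, b=F, c=F} (d, e) contributes 0 new; branch {a=T, b=T, c=F} (d, e) contributes 0 new. Total: 20.

20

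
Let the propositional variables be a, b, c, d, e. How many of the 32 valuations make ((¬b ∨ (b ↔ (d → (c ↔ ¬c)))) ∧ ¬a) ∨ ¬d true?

20

Initial set: {(((¬b ∨ (b ↔ (d → (c ↔ ¬c)))) ∧ ¬a) ∨ ¬d)}.
(((¬b ∨ (b ↔ (d → (c ↔ ¬c)))) ∧ ¬a) ∨ ¬d): β-rule — branch into ((¬b ∨ (b ↔ (d → (c ↔ ¬c)))) ∧ ¬a)  //  ¬d.
  branch 1 (add ((¬b ∨ (b ↔ (d → (c ↔ ¬c)))) ∧ ¬a)):
    ((¬b ∨ (b ↔ (d → (c ↔ ¬c)))) ∧ ¬a): α-rule — add (¬b ∨ (b ↔ (d → (c ↔ ¬c)))), ¬a.
    (¬b ∨ (b ↔ (d → (c ↔ ¬c)))): β-rule — branch into ¬b  //  (b ↔ (d → (c ↔ ¬c))).
      branch 1.1 (add ¬b):
        ○ open, literals {a=0, b=0}.
      branch 1.2 (add (b ↔ (d → (c ↔ ¬c)))):
        (b ↔ (d → (c ↔ ¬c))): β-rule — branch into b, (d → (c ↔ ¬c))  //  ¬b, ¬(d → (c ↔ ¬c)).
          branch 1.2.1 (add b, (d → (c ↔ ¬c))):
            (d → (c ↔ ¬c)): β-rule — branch into ¬d  //  (c ↔ ¬c).
              branch 1.2.1.1 (add ¬d):
                ○ open, literals {a=0, b=1, d=0}.
              branch 1.2.1.2 (add (c ↔ ¬c)):
                (c ↔ ¬c): β-rule — branch into c, ¬c  //  ¬c, ¬¬c.
                  branch 1.2.1.2.1 (add c, ¬c):
                    × closes — contains both c and ¬c.
                  branch 1.2.1.2.2 (add ¬c, ¬¬c):
                    × closes — contains both c and ¬c.
          branch 1.2.2 (add ¬b, ¬(d → (c ↔ ¬c))):
            ¬(d → (c ↔ ¬c)): α-rule — add d, ¬(c ↔ ¬c).
            ¬(c ↔ ¬c): β-rule — branch into c, ¬¬c  //  ¬c, ¬c.
              branch 1.2.2.1 (add c, ¬¬c):
                ○ open, literals {a=0, b=0, c=1, d=1}.
              branch 1.2.2.2 (add ¬c, ¬c):
                ○ open, literals {a=0, b=0, c=0, d=1}.
  branch 2 (add ¬d):
    ○ open, literals {d=0}.
2 branches closed, 5 open.
Each open branch fixes some atoms; the unmentioned ones are free. Counting distinct full assignments: branch {a=0, b=0} (c, d, e) contributes 8 new; branch {a=0, b=1, d=0} (c, e) contributes 4 new; branch {a=0, b=0, c=1, d=1} (e) contributes 0 new; branch {a=0, b=0, c=0, d=1} (e) contributes 0 new; branch {d=0} (a, b, c, e) contributes 8 new. Total: 20.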